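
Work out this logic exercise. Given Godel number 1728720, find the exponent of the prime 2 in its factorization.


Factorize 1728720 by dividing by 2 repeatedly.
Division steps: 2 divides 1728720 exactly 4 time(s).
Exponent of 2 = 4

4


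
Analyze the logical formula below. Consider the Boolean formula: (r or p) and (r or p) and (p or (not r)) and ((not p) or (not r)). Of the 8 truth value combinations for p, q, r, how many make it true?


Evaluate all 8 assignments for p, q, r:
p=0, q=0, r=0: 0
p=0, q=0, r=1: 0
p=0, q=1, r=0: 0
p=0, q=1, r=1: 0
p=1, q=0, r=0: 1
p=1, q=0, r=1: 0
p=1, q=1, r=0: 1
p=1, q=1, r=1: 0
Satisfying count = 2

2


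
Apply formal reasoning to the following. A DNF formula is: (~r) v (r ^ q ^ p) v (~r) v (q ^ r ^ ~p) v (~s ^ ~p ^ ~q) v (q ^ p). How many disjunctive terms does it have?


A DNF formula is a disjunction of terms (conjunctions).
Terms are separated by v.
Counting the disjuncts: 6 terms.

6


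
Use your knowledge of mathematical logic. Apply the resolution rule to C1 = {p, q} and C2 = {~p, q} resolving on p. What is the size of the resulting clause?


Remove p from C1 and ~p from C2.
C1 remainder: {q}
C2 remainder: {q}
Union (resolvent): {q}
Resolvent has 1 literal(s).

1


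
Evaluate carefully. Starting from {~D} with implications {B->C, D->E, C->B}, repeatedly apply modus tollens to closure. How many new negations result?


Initial negated facts: {~D}
Apply modus tollens to closure:
  (no implication fires)
Final negated: {~D}
New negations: {(none)}
Count = 0

0


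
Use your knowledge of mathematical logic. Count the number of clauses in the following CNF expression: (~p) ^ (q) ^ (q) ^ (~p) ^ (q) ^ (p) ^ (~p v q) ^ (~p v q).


A CNF formula is a conjunction of clauses.
Clauses are separated by ^.
Counting the conjuncts: 8 clauses.

8


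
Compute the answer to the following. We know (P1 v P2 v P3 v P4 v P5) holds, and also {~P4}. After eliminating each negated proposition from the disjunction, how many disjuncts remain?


Original disjuncts (5): P1, P2, P3, P4, P5
Negated (eliminate): ~P4
Remaining disjuncts: P1, P2, P3, P5
Count = 5 - 1 = 4

4


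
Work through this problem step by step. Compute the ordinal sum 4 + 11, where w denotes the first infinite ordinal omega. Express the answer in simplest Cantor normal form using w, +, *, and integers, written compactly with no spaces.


Compute 4 + 11.
Ordinal + is associative but NOT commutative; for finite n>0, n + w = w but w + n stays w+n.
Both operands finite; ordinal + agrees with natural +: 4 + 11 = 15.
Result = 15

15


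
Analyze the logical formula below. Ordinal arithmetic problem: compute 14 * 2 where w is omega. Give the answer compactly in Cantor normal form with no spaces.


Compute 14 * 2.
Ordinal * is associative and left-distributive over +, but NOT commutative; for finite n>1, n*w = w but w*n stays w*n.
Both finite; ordinal * agrees with natural *: 14 * 2 = 28.
Result = 28

28


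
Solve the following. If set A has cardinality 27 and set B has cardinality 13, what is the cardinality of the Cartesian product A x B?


The Cartesian product A x B contains all ordered pairs (a, b).
|A x B| = |A| * |B| = 27 * 13 = 351

351


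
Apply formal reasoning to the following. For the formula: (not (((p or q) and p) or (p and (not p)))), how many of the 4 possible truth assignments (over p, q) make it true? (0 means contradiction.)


Check all 4 assignments:
p=0, q=0: 1
p=0, q=1: 1
p=1, q=0: 0
p=1, q=1: 0
Count of True = 2

2


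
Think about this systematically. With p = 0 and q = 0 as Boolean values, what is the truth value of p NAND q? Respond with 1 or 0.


p = 0, q = 0
Operation: p NAND q
Evaluate: 0 NAND 0 = 1

1


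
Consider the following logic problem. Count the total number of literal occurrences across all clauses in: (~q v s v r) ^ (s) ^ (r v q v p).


Counting literals in each clause:
Clause 1: 3 literal(s)
Clause 2: 1 literal(s)
Clause 3: 3 literal(s)
Total = 7

7


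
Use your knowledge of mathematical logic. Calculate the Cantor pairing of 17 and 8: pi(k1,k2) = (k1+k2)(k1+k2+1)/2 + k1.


k1 + k2 = 25
(k1+k2)(k1+k2+1)/2 = 25 * 26 / 2 = 325
pi = 325 + 17 = 342

342


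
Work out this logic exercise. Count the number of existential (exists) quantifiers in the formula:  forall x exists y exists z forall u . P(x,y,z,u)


Quantifier prefix: forall x exists y exists z forall u
Mark each quantifier type:
  U E E U
Universal count = 2, Existential count = 2
Asked for existential (exists) quantifiers: 2

2


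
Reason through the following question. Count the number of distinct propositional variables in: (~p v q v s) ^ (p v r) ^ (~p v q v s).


Identify each variable that appears in the formula.
Variables found: p, q, r, s
Count = 4

4


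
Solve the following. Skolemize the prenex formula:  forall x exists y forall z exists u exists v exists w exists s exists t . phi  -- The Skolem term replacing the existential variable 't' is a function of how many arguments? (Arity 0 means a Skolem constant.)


Quantifier prefix: forall x exists y forall z exists u exists v exists w exists s exists t
't' is existentially quantified at position 8.
Universal variables preceding it: x, z
Skolem function arity = 2

2


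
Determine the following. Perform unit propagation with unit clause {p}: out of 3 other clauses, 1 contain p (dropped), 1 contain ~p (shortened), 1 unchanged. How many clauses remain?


Satisfied (removed): 1
Shortened (remain): 1
Unchanged (remain): 1
Remaining = 1 + 1 = 2

2


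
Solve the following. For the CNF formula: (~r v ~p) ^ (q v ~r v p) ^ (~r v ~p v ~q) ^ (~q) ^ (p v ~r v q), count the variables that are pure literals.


Check each variable for pure literal status:
p: mixed (not pure)
q: mixed (not pure)
r: pure negative
Pure literal count = 1

1


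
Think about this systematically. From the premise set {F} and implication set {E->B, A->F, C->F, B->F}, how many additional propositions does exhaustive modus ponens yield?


Initial facts: {F}
Apply modus ponens to closure:
  (no implication fires)
Final known: {F}
New propositions: {(none)}
Count = 0

0


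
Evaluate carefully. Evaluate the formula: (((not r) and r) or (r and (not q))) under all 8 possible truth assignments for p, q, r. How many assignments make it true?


Check all 8 assignments:
p=0, q=0, r=0: 0
p=0, q=0, r=1: 1
p=0, q=1, r=0: 0
p=0, q=1, r=1: 0
p=1, q=0, r=0: 0
p=1, q=0, r=1: 1
p=1, q=1, r=0: 0
p=1, q=1, r=1: 0
Count of True = 2

2


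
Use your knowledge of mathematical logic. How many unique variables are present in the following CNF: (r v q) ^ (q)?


Identify each variable that appears in the formula.
Variables found: q, r
Count = 2

2


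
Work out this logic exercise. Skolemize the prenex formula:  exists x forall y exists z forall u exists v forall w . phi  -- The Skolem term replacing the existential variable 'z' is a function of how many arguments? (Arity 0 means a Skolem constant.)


Quantifier prefix: exists x forall y exists z forall u exists v forall w
'z' is existentially quantified at position 3.
Universal variables preceding it: y
Skolem function arity = 1

1


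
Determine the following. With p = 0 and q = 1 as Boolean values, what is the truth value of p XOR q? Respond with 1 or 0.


p = 0, q = 1
Operation: p XOR q
Evaluate: 0 XOR 1 = 1

1


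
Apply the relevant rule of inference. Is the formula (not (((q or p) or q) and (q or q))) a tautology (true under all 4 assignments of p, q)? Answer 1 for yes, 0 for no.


Check all 4 assignments:
p=0, q=0: 1
p=0, q=1: 0
p=1, q=0: 1
p=1, q=1: 0
Satisfying count = 2/4.
Tautology iff count = 4: no.

0


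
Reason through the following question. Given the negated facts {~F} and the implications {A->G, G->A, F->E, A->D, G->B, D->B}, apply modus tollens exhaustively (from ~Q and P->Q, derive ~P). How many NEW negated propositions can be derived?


Initial negated facts: {~F}
Apply modus tollens to closure:
  (no implication fires)
Final negated: {~F}
New negations: {(none)}
Count = 0

0


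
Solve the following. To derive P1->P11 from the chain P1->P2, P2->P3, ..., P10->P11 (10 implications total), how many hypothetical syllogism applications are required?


With 10 implications in a chain connecting 11 propositions:
P1->P2, P2->P3, ..., P10->P11
Steps needed = (number of implications) - 1 = 10 - 1 = 9

9


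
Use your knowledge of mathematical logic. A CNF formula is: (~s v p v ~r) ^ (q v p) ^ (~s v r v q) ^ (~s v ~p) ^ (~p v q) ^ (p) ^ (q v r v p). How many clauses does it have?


A CNF formula is a conjunction of clauses.
Clauses are separated by ^.
Counting the conjuncts: 7 clauses.

7


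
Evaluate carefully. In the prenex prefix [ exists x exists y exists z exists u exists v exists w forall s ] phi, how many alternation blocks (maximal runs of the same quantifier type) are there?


Quantifier-type sequence: E E E E E E A  (A=forall, E=exists)
Group into maximal same-type runs:
  Ex6 | Ax1
Number of blocks = 2

2


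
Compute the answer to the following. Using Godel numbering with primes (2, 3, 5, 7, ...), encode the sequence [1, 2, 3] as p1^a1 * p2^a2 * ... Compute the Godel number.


Encode each element as an exponent of the corresponding prime:
  2^1 = 2
  3^2 = 9
  5^3 = 125
Product = 2 * 9 * 125 = 2250

2250


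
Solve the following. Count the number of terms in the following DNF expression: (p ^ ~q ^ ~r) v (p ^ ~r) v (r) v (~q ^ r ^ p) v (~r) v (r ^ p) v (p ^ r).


A DNF formula is a disjunction of terms (conjunctions).
Terms are separated by v.
Counting the disjuncts: 7 terms.

7


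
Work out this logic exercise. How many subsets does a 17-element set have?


The power set of a set with n elements has 2^n elements.
|P(S)| = 2^17 = 131072

131072


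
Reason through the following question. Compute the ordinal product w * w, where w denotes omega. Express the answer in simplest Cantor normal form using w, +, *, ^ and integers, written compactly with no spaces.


Compute w * w.
Ordinal * is associative and left-distributive over +, but NOT commutative; for finite n>1, n*w = w but w*n stays w*n.
w * w = w^2 by definition.
Result = w^2

w^2


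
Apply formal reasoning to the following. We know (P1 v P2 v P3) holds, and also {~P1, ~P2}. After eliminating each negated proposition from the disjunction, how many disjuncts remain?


Original disjuncts (3): P1, P2, P3
Negated (eliminate): ~P1, ~P2
Remaining disjuncts: P3
Count = 3 - 2 = 1

1


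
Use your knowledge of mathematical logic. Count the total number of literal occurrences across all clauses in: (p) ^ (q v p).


Counting literals in each clause:
Clause 1: 1 literal(s)
Clause 2: 2 literal(s)
Total = 3

3


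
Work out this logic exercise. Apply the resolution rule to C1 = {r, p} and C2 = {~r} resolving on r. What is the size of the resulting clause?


Remove r from C1 and ~r from C2.
C1 remainder: {p}
C2 remainder: {}
Union (resolvent): {p}
Resolvent has 1 literal(s).

1


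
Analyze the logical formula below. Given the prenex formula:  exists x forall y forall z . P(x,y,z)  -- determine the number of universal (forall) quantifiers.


Quantifier prefix: exists x forall y forall z
Mark each quantifier type:
  E U U
Universal count = 2, Existential count = 1
Asked for universal (forall) quantifiers: 2

2


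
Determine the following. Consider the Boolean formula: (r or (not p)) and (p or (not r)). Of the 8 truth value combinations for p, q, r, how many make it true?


Evaluate all 8 assignments for p, q, r:
p=0, q=0, r=0: 1
p=0, q=0, r=1: 0
p=0, q=1, r=0: 1
p=0, q=1, r=1: 0
p=1, q=0, r=0: 0
p=1, q=0, r=1: 1
p=1, q=1, r=0: 0
p=1, q=1, r=1: 1
Satisfying count = 4

4


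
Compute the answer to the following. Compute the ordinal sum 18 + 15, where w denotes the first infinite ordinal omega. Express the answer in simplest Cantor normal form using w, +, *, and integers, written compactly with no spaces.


Compute 18 + 15.
Ordinal + is associative but NOT commutative; for finite n>0, n + w = w but w + n stays w+n.
Both operands finite; ordinal + agrees with natural +: 18 + 15 = 33.
Result = 33

33


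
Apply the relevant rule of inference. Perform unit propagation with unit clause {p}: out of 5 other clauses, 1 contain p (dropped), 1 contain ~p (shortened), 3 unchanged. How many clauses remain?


Satisfied (removed): 1
Shortened (remain): 1
Unchanged (remain): 3
Remaining = 1 + 3 = 4

4


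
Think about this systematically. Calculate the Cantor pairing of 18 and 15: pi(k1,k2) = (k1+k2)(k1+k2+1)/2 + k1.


k1 + k2 = 33
(k1+k2)(k1+k2+1)/2 = 33 * 34 / 2 = 561
pi = 561 + 18 = 579

579


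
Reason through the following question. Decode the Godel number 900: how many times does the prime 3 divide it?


Factorize 900 by dividing by 3 repeatedly.
Division steps: 3 divides 900 exactly 2 time(s).
Exponent of 3 = 2

2


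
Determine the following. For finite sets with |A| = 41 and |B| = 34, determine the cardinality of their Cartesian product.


The Cartesian product A x B contains all ordered pairs (a, b).
|A x B| = |A| * |B| = 41 * 34 = 1394

1394


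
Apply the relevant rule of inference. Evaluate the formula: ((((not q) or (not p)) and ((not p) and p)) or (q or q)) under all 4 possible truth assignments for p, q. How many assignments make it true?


Check all 4 assignments:
p=0, q=0: 0
p=0, q=1: 1
p=1, q=0: 0
p=1, q=1: 1
Count of True = 2

2


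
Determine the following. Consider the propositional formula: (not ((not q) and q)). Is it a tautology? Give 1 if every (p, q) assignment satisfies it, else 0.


Check all 4 assignments:
p=0, q=0: 1
p=0, q=1: 1
p=1, q=0: 1
p=1, q=1: 1
Satisfying count = 4/4.
Tautology iff count = 4: yes.

1


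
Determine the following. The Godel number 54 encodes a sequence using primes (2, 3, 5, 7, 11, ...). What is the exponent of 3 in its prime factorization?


Factorize 54 by dividing by 3 repeatedly.
Division steps: 3 divides 54 exactly 3 time(s).
Exponent of 3 = 3

3


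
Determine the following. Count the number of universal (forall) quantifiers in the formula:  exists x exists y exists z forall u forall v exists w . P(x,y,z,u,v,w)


Quantifier prefix: exists x exists y exists z forall u forall v exists w
Mark each quantifier type:
  E E E U U E
Universal count = 2, Existential count = 4
Asked for universal (forall) quantifiers: 2

2


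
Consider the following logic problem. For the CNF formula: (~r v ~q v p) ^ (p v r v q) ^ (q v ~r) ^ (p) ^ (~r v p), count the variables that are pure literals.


Check each variable for pure literal status:
p: pure positive
q: mixed (not pure)
r: mixed (not pure)
Pure literal count = 1

1


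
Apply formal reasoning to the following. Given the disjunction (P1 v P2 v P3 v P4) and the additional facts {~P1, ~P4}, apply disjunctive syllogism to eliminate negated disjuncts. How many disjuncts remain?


Original disjuncts (4): P1, P2, P3, P4
Negated (eliminate): ~P1, ~P4
Remaining disjuncts: P2, P3
Count = 4 - 2 = 2

2


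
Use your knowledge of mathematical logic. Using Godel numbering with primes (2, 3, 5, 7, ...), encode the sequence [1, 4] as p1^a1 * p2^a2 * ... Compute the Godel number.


Encode each element as an exponent of the corresponding prime:
  2^1 = 2
  3^4 = 81
Product = 2 * 81 = 162

162


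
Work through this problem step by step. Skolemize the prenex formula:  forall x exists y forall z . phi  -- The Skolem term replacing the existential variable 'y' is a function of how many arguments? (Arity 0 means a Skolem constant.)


Quantifier prefix: forall x exists y forall z
'y' is existentially quantified at position 2.
Universal variables preceding it: x
Skolem function arity = 1

1


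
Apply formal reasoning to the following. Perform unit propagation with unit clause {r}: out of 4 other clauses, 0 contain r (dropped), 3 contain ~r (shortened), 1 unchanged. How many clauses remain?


Satisfied (removed): 0
Shortened (remain): 3
Unchanged (remain): 1
Remaining = 3 + 1 = 4

4


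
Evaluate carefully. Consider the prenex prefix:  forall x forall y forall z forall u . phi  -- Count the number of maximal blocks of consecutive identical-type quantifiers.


Quantifier-type sequence: A A A A  (A=forall, E=exists)
Group into maximal same-type runs:
  Ax4
Number of blocks = 1

1


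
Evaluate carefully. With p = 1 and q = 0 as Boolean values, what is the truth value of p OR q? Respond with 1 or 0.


p = 1, q = 0
Operation: p OR q
Evaluate: 1 OR 0 = 1

1


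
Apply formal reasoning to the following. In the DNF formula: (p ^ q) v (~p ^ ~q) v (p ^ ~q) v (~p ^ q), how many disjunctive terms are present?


A DNF formula is a disjunction of terms (conjunctions).
Terms are separated by v.
Counting the disjuncts: 4 terms.

4


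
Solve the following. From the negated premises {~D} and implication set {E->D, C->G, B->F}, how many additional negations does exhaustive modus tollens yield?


Initial negated facts: {~D}
Apply modus tollens to closure:
  ~D and E->D  =>  ~E
Final negated: {~D, ~E}
New negations: {~E}
Count = 1

1


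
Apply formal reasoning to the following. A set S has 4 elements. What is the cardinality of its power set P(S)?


The power set of a set with n elements has 2^n elements.
|P(S)| = 2^4 = 16

16


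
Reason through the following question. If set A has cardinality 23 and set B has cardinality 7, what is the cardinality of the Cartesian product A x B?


The Cartesian product A x B contains all ordered pairs (a, b).
|A x B| = |A| * |B| = 23 * 7 = 161

161


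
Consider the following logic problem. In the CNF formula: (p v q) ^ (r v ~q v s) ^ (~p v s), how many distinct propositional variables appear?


Identify each variable that appears in the formula.
Variables found: p, q, r, s
Count = 4

4


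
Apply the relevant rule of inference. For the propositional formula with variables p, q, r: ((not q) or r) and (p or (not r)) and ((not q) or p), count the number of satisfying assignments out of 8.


Evaluate all 8 assignments for p, q, r:
p=0, q=0, r=0: 1
p=0, q=0, r=1: 0
p=0, q=1, r=0: 0
p=0, q=1, r=1: 0
p=1, q=0, r=0: 1
p=1, q=0, r=1: 1
p=1, q=1, r=0: 0
p=1, q=1, r=1: 1
Satisfying count = 4

4


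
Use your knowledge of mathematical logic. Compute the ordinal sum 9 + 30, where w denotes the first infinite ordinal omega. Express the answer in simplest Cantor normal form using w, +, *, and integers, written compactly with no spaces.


Compute 9 + 30.
Ordinal + is associative but NOT commutative; for finite n>0, n + w = w but w + n stays w+n.
Both operands finite; ordinal + agrees with natural +: 9 + 30 = 39.
Result = 39

39


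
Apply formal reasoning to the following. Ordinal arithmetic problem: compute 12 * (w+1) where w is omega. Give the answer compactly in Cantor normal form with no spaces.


Compute 12 * (w+1).
Ordinal * is associative and left-distributive over +, but NOT commutative; for finite n>1, n*w = w but w*n stays w*n.
By left-distributivity: 12 * (w+1) = 12*w + 12*1 = w + 12 = w+12.
Result = w+12

w+12


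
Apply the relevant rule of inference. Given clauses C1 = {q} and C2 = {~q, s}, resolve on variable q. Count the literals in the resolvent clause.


Remove q from C1 and ~q from C2.
C1 remainder: {}
C2 remainder: {s}
Union (resolvent): {s}
Resolvent has 1 literal(s).

1


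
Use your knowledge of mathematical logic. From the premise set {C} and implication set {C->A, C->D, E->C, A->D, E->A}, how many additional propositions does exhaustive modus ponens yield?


Initial facts: {C}
Apply modus ponens to closure:
  C and C->A  =>  A
  C and C->D  =>  D
Final known: {A, C, D}
New propositions: {A, D}
Count = 2

2


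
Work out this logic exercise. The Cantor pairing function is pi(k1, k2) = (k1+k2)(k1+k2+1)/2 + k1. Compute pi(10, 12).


k1 + k2 = 22
(k1+k2)(k1+k2+1)/2 = 22 * 23 / 2 = 253
pi = 253 + 10 = 263

263


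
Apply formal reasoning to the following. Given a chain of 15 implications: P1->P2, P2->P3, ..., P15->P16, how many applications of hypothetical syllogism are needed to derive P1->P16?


With 15 implications in a chain connecting 16 propositions:
P1->P2, P2->P3, ..., P15->P16
Steps needed = (number of implications) - 1 = 15 - 1 = 14

14


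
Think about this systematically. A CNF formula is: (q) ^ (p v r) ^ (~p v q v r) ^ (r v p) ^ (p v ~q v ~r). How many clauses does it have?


A CNF formula is a conjunction of clauses.
Clauses are separated by ^.
Counting the conjuncts: 5 clauses.

5


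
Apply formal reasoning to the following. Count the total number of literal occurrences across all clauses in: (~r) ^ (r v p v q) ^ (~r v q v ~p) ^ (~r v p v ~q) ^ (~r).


Counting literals in each clause:
Clause 1: 1 literal(s)
Clause 2: 3 literal(s)
Clause 3: 3 literal(s)
Clause 4: 3 literal(s)
Clause 5: 1 literal(s)
Total = 11

11


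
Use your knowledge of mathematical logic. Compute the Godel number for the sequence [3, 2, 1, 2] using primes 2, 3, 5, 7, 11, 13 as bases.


Encode each element as an exponent of the corresponding prime:
  2^3 = 8
  3^2 = 9
  5^1 = 5
  7^2 = 49
Product = 8 * 9 * 5 * 49 = 17640

17640


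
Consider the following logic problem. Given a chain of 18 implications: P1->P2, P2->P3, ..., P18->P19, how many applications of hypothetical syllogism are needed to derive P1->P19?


With 18 implications in a chain connecting 19 propositions:
P1->P2, P2->P3, ..., P18->P19
Steps needed = (number of implications) - 1 = 18 - 1 = 17

17


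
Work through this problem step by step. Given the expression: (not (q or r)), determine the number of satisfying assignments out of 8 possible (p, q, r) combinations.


Check all 8 assignments:
p=0, q=0, r=0: 1
p=0, q=0, r=1: 0
p=0, q=1, r=0: 0
p=0, q=1, r=1: 0
p=1, q=0, r=0: 1
p=1, q=0, r=1: 0
p=1, q=1, r=0: 0
p=1, q=1, r=1: 0
Count of True = 2

2


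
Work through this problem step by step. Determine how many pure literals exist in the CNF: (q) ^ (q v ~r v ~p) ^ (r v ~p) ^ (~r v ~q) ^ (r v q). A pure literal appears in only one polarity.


Check each variable for pure literal status:
p: pure negative
q: mixed (not pure)
r: mixed (not pure)
Pure literal count = 1

1


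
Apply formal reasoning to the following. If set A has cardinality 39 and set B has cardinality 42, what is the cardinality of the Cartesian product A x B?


The Cartesian product A x B contains all ordered pairs (a, b).
|A x B| = |A| * |B| = 39 * 42 = 1638

1638


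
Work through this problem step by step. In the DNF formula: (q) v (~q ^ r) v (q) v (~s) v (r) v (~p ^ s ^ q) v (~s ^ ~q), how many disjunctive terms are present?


A DNF formula is a disjunction of terms (conjunctions).
Terms are separated by v.
Counting the disjuncts: 7 terms.

7


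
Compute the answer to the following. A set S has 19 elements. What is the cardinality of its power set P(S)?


The power set of a set with n elements has 2^n elements.
|P(S)| = 2^19 = 524288

524288


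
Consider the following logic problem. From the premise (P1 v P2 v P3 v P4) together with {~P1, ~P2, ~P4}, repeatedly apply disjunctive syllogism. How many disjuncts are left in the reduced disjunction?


Original disjuncts (4): P1, P2, P3, P4
Negated (eliminate): ~P1, ~P2, ~P4
Remaining disjuncts: P3
Count = 4 - 3 = 1

1


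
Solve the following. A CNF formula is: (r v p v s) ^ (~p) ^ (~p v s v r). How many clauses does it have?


A CNF formula is a conjunction of clauses.
Clauses are separated by ^.
Counting the conjuncts: 3 clauses.

3


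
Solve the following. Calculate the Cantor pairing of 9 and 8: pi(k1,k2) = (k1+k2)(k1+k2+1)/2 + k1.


k1 + k2 = 17
(k1+k2)(k1+k2+1)/2 = 17 * 18 / 2 = 153
pi = 153 + 9 = 162

162


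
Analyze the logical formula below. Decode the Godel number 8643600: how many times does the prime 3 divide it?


Factorize 8643600 by dividing by 3 repeatedly.
Division steps: 3 divides 8643600 exactly 2 time(s).
Exponent of 3 = 2

2


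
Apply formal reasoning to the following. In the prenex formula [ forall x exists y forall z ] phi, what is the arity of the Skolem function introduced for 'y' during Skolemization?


Quantifier prefix: forall x exists y forall z
'y' is existentially quantified at position 2.
Universal variables preceding it: x
Skolem function arity = 1

1


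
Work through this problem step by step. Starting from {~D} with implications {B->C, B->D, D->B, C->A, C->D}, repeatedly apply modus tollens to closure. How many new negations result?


Initial negated facts: {~D}
Apply modus tollens to closure:
  ~D and B->D  =>  ~B
  ~D and C->D  =>  ~C
Final negated: {~B, ~C, ~D}
New negations: {~B, ~C}
Count = 2

2


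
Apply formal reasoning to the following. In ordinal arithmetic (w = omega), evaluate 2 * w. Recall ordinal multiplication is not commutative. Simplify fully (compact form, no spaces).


Compute 2 * w.
Ordinal * is associative and left-distributive over +, but NOT commutative; for finite n>1, n*w = w but w*n stays w*n.
For finite n>0, n * w = sup{n*k : k<w} = w. So 2 * w = w.
Result = w

w


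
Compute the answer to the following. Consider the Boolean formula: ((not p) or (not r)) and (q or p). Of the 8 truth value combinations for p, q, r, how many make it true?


Evaluate all 8 assignments for p, q, r:
p=0, q=0, r=0: 0
p=0, q=0, r=1: 0
p=0, q=1, r=0: 1
p=0, q=1, r=1: 1
p=1, q=0, r=0: 1
p=1, q=0, r=1: 0
p=1, q=1, r=0: 1
p=1, q=1, r=1: 0
Satisfying count = 4

4


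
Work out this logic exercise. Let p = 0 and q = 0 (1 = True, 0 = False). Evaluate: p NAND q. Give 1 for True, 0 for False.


p = 0, q = 0
Operation: p NAND q
Evaluate: 0 NAND 0 = 1

1


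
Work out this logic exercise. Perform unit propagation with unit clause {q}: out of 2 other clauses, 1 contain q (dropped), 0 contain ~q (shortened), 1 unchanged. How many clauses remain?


Satisfied (removed): 1
Shortened (remain): 0
Unchanged (remain): 1
Remaining = 0 + 1 = 1

1


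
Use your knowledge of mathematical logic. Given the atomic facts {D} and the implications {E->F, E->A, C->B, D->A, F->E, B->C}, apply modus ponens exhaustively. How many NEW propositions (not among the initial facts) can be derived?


Initial facts: {D}
Apply modus ponens to closure:
  D and D->A  =>  A
Final known: {A, D}
New propositions: {A}
Count = 1

1


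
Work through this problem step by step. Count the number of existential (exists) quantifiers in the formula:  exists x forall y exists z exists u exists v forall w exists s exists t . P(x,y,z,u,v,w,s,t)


Quantifier prefix: exists x forall y exists z exists u exists v forall w exists s exists t
Mark each quantifier type:
  E U E E E U E E
Universal count = 2, Existential count = 6
Asked for existential (exists) quantifiers: 6

6


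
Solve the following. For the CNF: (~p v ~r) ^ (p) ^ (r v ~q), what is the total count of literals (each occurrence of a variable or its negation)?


Counting literals in each clause:
Clause 1: 2 literal(s)
Clause 2: 1 literal(s)
Clause 3: 2 literal(s)
Total = 5

5


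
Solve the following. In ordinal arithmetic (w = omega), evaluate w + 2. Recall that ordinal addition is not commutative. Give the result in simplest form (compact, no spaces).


Compute w + 2.
Ordinal + is associative but NOT commutative; for finite n>0, n + w = w but w + n stays w+n.
w + 2 is already in normal form (a successor ordinal beyond w).
Result = w+2

w+2


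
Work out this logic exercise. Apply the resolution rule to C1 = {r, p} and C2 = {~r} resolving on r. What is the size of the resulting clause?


Remove r from C1 and ~r from C2.
C1 remainder: {p}
C2 remainder: {}
Union (resolvent): {p}
Resolvent has 1 literal(s).

1


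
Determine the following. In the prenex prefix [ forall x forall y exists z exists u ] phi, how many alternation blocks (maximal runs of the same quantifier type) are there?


Quantifier-type sequence: A A E E  (A=forall, E=exists)
Group into maximal same-type runs:
  Ax2 | Ex2
Number of blocks = 2

2


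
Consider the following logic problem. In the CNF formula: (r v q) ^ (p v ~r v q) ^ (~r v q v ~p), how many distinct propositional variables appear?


Identify each variable that appears in the formula.
Variables found: p, q, r
Count = 3

3


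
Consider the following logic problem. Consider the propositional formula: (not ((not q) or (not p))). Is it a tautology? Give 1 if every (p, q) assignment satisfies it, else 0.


Check all 4 assignments:
p=0, q=0: 0
p=0, q=1: 0
p=1, q=0: 0
p=1, q=1: 1
Satisfying count = 1/4.
Tautology iff count = 4: no.

0


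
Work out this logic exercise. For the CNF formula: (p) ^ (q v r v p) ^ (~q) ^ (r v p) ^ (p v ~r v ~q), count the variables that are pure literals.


Check each variable for pure literal status:
p: pure positive
q: mixed (not pure)
r: mixed (not pure)
Pure literal count = 1

1


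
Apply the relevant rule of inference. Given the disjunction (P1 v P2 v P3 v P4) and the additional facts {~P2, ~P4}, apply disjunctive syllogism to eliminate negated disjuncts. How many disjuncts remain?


Original disjuncts (4): P1, P2, P3, P4
Negated (eliminate): ~P2, ~P4
Remaining disjuncts: P1, P3
Count = 4 - 2 = 2

2


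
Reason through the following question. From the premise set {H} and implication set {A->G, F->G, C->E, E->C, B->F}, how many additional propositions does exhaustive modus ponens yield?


Initial facts: {H}
Apply modus ponens to closure:
  (no implication fires)
Final known: {H}
New propositions: {(none)}
Count = 0

0


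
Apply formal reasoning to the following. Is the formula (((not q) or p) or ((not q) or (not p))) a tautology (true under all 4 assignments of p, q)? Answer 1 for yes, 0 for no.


Check all 4 assignments:
p=0, q=0: 1
p=0, q=1: 1
p=1, q=0: 1
p=1, q=1: 1
Satisfying count = 4/4.
Tautology iff count = 4: yes.

1


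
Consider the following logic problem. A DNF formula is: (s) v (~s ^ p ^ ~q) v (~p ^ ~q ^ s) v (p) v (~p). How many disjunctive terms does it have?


A DNF formula is a disjunction of terms (conjunctions).
Terms are separated by v.
Counting the disjuncts: 5 terms.

5


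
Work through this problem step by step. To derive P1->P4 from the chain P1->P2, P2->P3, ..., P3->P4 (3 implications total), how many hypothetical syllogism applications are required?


With 3 implications in a chain connecting 4 propositions:
P1->P2, P2->P3, ..., P3->P4
Steps needed = (number of implications) - 1 = 3 - 1 = 2

2


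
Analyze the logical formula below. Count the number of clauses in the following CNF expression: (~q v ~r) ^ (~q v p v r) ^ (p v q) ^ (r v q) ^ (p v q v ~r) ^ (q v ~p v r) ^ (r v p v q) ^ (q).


A CNF formula is a conjunction of clauses.
Clauses are separated by ^.
Counting the conjuncts: 8 clauses.

8


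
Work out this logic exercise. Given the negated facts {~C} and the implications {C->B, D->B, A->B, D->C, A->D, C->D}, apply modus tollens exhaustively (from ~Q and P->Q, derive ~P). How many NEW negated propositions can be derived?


Initial negated facts: {~C}
Apply modus tollens to closure:
  ~C and D->C  =>  ~D
  ~D and A->D  =>  ~A
Final negated: {~A, ~C, ~D}
New negations: {~A, ~D}
Count = 2

2


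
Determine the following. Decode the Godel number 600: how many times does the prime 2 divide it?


Factorize 600 by dividing by 2 repeatedly.
Division steps: 2 divides 600 exactly 3 time(s).
Exponent of 2 = 3

3


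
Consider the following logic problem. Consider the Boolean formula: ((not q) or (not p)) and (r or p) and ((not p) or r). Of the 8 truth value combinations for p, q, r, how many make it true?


Evaluate all 8 assignments for p, q, r:
p=0, q=0, r=0: 0
p=0, q=0, r=1: 1
p=0, q=1, r=0: 0
p=0, q=1, r=1: 1
p=1, q=0, r=0: 0
p=1, q=0, r=1: 1
p=1, q=1, r=0: 0
p=1, q=1, r=1: 0
Satisfying count = 3

3


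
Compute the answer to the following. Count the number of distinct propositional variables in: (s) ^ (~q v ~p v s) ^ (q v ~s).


Identify each variable that appears in the formula.
Variables found: p, q, s
Count = 3

3


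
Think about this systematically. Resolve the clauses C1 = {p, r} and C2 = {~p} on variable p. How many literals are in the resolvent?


Remove p from C1 and ~p from C2.
C1 remainder: {r}
C2 remainder: {}
Union (resolvent): {r}
Resolvent has 1 literal(s).

1


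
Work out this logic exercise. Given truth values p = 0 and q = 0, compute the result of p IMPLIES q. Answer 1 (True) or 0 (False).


p = 0, q = 0
Operation: p IMPLIES q
Evaluate: 0 IMPLIES 0 = 1

1


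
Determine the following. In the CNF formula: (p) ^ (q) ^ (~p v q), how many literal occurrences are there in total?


Counting literals in each clause:
Clause 1: 1 literal(s)
Clause 2: 1 literal(s)
Clause 3: 2 literal(s)
Total = 4

4


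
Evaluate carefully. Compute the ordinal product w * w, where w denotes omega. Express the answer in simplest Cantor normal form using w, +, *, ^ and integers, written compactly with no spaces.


Compute w * w.
Ordinal * is associative and left-distributive over +, but NOT commutative; for finite n>1, n*w = w but w*n stays w*n.
w * w = w^2 by definition.
Result = w^2

w^2


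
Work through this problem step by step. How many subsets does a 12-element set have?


The power set of a set with n elements has 2^n elements.
|P(S)| = 2^12 = 4096

4096


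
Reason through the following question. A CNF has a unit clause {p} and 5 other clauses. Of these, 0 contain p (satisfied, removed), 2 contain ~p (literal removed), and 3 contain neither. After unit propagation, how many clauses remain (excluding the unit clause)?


Satisfied (removed): 0
Shortened (remain): 2
Unchanged (remain): 3
Remaining = 2 + 3 = 5

5


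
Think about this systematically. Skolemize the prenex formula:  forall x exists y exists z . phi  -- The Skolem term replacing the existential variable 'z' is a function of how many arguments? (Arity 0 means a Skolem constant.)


Quantifier prefix: forall x exists y exists z
'z' is existentially quantified at position 3.
Universal variables preceding it: x
Skolem function arity = 1

1


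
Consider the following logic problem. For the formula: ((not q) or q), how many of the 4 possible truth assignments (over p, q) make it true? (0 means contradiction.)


Check all 4 assignments:
p=0, q=0: 1
p=0, q=1: 1
p=1, q=0: 1
p=1, q=1: 1
Count of True = 4

4


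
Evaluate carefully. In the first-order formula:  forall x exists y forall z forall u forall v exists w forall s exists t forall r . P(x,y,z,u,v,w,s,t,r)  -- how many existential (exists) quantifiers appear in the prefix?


Quantifier prefix: forall x exists y forall z forall u forall v exists w forall s exists t forall r
Mark each quantifier type:
  U E U U U E U E U
Universal count = 6, Existential count = 3
Asked for existential (exists) quantifiers: 3

3


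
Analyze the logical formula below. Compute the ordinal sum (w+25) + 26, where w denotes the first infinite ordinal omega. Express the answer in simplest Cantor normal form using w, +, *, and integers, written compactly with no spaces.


Compute (w+25) + 26.
Ordinal + is associative but NOT commutative; for finite n>0, n + w = w but w + n stays w+n.
By associativity: (w+25) + 26 = w + (25+26) = w+51.
Result = w+51

w+51


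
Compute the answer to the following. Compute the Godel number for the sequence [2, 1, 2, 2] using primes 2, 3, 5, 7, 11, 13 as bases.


Encode each element as an exponent of the corresponding prime:
  2^2 = 4
  3^1 = 3
  5^2 = 25
  7^2 = 49
Product = 4 * 3 * 25 * 49 = 14700

14700


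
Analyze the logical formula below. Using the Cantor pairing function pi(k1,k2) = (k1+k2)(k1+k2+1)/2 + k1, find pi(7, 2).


k1 + k2 = 9
(k1+k2)(k1+k2+1)/2 = 9 * 10 / 2 = 45
pi = 45 + 7 = 52

52


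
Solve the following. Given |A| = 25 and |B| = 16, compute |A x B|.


The Cartesian product A x B contains all ordered pairs (a, b).
|A x B| = |A| * |B| = 25 * 16 = 400

400


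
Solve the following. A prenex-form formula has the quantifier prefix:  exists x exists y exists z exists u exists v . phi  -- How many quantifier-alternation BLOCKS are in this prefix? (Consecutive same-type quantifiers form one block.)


Quantifier-type sequence: E E E E E  (A=forall, E=exists)
Group into maximal same-type runs:
  Ex5
Number of blocks = 1

1


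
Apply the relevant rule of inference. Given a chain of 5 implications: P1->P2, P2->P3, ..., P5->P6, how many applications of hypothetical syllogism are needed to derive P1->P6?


With 5 implications in a chain connecting 6 propositions:
P1->P2, P2->P3, ..., P5->P6
Steps needed = (number of implications) - 1 = 5 - 1 = 4

4


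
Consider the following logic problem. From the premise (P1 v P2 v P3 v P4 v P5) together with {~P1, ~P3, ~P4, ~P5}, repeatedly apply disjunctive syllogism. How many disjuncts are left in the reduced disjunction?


Original disjuncts (5): P1, P2, P3, P4, P5
Negated (eliminate): ~P1, ~P3, ~P4, ~P5
Remaining disjuncts: P2
Count = 5 - 4 = 1

1


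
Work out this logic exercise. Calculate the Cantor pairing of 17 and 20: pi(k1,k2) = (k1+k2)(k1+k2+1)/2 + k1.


k1 + k2 = 37
(k1+k2)(k1+k2+1)/2 = 37 * 38 / 2 = 703
pi = 703 + 17 = 720

720


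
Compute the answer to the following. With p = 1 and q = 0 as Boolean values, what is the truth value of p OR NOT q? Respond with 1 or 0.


p = 1, q = 0
Operation: p OR NOT q
Evaluate: 1 OR NOT 0 = 1

1


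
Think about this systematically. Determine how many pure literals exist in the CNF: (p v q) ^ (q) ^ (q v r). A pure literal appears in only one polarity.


Check each variable for pure literal status:
p: pure positive
q: pure positive
r: pure positive
Pure literal count = 3

3


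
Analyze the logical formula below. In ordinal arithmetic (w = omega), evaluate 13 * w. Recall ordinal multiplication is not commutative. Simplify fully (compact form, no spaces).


Compute 13 * w.
Ordinal * is associative and left-distributive over +, but NOT commutative; for finite n>1, n*w = w but w*n stays w*n.
For finite n>0, n * w = sup{n*k : k<w} = w. So 13 * w = w.
Result = w

w


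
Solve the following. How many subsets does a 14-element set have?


The power set of a set with n elements has 2^n elements.
|P(S)| = 2^14 = 16384

16384


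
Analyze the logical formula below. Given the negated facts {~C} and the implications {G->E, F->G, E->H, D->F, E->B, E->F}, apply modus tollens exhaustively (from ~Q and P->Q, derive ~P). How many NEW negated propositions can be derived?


Initial negated facts: {~C}
Apply modus tollens to closure:
  (no implication fires)
Final negated: {~C}
New negations: {(none)}
Count = 0

0


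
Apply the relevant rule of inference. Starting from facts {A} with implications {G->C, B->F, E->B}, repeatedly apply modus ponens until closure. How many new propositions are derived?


Initial facts: {A}
Apply modus ponens to closure:
  (no implication fires)
Final known: {A}
New propositions: {(none)}
Count = 0

0


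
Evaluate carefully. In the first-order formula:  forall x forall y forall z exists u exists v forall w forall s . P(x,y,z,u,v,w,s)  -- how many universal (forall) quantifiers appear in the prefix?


Quantifier prefix: forall x forall y forall z exists u exists v forall w forall s
Mark each quantifier type:
  U U U E E U U
Universal count = 5, Existential count = 2
Asked for universal (forall) quantifiers: 5

5


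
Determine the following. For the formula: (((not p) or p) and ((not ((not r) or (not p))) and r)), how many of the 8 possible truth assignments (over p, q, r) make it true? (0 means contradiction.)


Check all 8 assignments:
p=0, q=0, r=0: 0
p=0, q=0, r=1: 0
p=0, q=1, r=0: 0
p=0, q=1, r=1: 0
p=1, q=0, r=0: 0
p=1, q=0, r=1: 1
p=1, q=1, r=0: 0
p=1, q=1, r=1: 1
Count of True = 2

2


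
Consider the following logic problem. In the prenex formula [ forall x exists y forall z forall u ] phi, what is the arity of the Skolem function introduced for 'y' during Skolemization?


Quantifier prefix: forall x exists y forall z forall u
'y' is existentially quantified at position 2.
Universal variables preceding it: x
Skolem function arity = 1

1
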